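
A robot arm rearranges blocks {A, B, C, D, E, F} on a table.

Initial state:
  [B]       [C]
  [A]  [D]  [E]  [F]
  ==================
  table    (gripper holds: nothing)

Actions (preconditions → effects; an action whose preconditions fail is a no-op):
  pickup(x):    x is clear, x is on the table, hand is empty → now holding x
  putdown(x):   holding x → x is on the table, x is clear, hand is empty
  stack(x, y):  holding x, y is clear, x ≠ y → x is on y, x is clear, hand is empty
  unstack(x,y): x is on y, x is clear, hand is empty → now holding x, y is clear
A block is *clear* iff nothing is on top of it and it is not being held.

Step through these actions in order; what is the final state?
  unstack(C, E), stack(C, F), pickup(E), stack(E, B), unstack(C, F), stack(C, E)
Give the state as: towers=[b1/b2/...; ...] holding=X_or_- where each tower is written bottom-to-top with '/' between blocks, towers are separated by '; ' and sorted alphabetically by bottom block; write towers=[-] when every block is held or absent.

towers=[A/B/E/C; D; F] holding=-

step 1 (unstack(C, E)): towers=[A/B; D; E; F] holding=C
step 2 (stack(C, F)): towers=[A/B; D; E; F/C] holding=-
step 3 (pickup(E)): towers=[A/B; D; F/C] holding=E
step 4 (stack(E, B)): towers=[A/B/E; D; F/C] holding=-
step 5 (unstack(C, F)): towers=[A/B/E; D; F] holding=C
step 6 (stack(C, E)): towers=[A/B/E/C; D; F] holding=-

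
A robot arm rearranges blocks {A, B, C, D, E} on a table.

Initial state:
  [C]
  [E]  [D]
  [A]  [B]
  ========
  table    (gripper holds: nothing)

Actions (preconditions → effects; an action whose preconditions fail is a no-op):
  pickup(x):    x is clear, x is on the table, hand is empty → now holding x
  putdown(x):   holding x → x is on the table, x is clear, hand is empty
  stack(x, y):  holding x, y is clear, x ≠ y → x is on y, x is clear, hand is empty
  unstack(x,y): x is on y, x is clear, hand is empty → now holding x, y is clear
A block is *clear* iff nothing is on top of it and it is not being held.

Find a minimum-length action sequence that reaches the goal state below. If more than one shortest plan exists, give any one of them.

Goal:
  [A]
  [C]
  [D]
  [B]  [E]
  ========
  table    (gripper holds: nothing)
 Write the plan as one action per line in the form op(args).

step 1 (unstack(C, E)): towers=[A/E; B/D] holding=C
step 2 (stack(C, D)): towers=[A/E; B/D/C] holding=-
step 3 (unstack(E, A)): towers=[A; B/D/C] holding=E
step 4 (putdown(E)): towers=[A; B/D/C; E] holding=-
step 5 (pickup(A)): towers=[B/D/C; E] holding=A
step 6 (stack(A, C)): towers=[B/D/C/A; E] holding=-
goal check: towers=[B/D/C/A; E] holding=- — reached (length 6, optimal by BFS)

unstack(C, E)
stack(C, D)
unstack(E, A)
putdown(E)
pickup(A)
stack(A, C)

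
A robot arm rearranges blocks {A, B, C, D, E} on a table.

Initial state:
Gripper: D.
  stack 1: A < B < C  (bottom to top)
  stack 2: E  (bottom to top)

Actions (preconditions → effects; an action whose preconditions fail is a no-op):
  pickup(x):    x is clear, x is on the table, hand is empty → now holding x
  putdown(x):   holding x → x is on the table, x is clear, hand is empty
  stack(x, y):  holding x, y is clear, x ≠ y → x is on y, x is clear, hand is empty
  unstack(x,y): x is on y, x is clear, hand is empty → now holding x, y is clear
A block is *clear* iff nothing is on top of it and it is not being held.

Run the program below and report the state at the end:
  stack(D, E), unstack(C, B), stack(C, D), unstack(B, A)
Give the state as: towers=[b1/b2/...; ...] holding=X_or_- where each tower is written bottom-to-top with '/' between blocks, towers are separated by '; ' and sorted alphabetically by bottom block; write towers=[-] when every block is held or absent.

step 1 (stack(D, E)): towers=[A/B/C; E/D] holding=-
step 2 (unstack(C, B)): towers=[A/B; E/D] holding=C
step 3 (stack(C, D)): towers=[A/B; E/D/C] holding=-
step 4 (unstack(B, A)): towers=[A; E/D/C] holding=B

towers=[A; E/D/C] holding=B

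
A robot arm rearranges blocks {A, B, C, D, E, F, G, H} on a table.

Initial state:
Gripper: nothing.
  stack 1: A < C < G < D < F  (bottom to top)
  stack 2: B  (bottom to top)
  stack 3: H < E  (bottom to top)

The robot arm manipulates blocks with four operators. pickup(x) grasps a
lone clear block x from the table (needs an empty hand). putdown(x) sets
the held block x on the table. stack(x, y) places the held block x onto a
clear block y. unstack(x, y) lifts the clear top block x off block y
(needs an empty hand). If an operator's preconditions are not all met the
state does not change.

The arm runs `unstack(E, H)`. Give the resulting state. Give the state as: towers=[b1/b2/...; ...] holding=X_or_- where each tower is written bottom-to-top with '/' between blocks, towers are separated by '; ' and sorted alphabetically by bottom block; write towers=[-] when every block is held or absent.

towers=[A/C/G/D/F; B; H] holding=E

before: towers=[A/C/G/D/F; B; H/E] holding=-
pre[unstack(E, H)]: on(E,H) ✓, clear(E) ✓, handempty ✓
all met → apply unstack(E, H)
after:  towers=[A/C/G/D/F; B; H] holding=E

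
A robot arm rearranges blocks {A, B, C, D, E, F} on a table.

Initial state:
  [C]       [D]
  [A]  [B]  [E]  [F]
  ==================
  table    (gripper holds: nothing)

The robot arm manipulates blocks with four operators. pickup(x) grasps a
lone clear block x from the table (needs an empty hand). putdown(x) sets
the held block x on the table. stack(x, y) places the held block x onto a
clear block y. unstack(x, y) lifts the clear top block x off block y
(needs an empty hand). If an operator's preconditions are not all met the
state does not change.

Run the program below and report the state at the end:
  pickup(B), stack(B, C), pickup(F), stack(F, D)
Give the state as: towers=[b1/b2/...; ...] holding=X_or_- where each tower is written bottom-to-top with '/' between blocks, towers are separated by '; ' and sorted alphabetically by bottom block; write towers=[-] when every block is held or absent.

towers=[A/C/B; E/D/F] holding=-

step 1 (pickup(B)): towers=[A/C; E/D; F] holding=B
step 2 (stack(B, C)): towers=[A/C/B; E/D; F] holding=-
step 3 (pickup(F)): towers=[A/C/B; E/D] holding=F
step 4 (stack(F, D)): towers=[A/C/B; E/D/F] holding=-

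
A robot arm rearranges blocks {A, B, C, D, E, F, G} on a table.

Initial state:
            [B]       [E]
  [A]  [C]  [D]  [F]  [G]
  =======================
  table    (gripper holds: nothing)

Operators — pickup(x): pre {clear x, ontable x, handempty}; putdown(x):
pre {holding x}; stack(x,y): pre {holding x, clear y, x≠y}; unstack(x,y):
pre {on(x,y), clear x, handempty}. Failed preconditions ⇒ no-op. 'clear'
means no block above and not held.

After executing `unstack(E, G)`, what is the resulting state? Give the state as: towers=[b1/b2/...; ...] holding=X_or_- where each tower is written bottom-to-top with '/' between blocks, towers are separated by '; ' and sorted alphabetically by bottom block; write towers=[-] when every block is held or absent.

towers=[A; C; D/B; F; G] holding=E

before: towers=[A; C; D/B; F; G/E] holding=-
pre[unstack(E, G)]: on(E,G) ok, clear(E) ok, handempty ok
all met → apply unstack(E, G)
after:  towers=[A; C; D/B; F; G] holding=E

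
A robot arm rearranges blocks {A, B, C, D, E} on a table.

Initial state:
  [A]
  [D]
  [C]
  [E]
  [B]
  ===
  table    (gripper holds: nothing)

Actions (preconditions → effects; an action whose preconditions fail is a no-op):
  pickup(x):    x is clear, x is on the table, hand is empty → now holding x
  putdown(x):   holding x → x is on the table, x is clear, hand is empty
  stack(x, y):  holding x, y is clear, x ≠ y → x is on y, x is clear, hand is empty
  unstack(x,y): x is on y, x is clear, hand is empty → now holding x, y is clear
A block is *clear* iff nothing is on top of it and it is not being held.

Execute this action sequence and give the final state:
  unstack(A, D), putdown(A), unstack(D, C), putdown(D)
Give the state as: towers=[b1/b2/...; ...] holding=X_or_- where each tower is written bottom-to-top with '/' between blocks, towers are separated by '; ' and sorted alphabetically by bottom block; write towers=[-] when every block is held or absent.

towers=[A; B/E/C; D] holding=-

step 1 (unstack(A, D)): towers=[B/E/C/D] holding=A
step 2 (putdown(A)): towers=[A; B/E/C/D] holding=-
step 3 (unstack(D, C)): towers=[A; B/E/C] holding=D
step 4 (putdown(D)): towers=[A; B/E/C; D] holding=-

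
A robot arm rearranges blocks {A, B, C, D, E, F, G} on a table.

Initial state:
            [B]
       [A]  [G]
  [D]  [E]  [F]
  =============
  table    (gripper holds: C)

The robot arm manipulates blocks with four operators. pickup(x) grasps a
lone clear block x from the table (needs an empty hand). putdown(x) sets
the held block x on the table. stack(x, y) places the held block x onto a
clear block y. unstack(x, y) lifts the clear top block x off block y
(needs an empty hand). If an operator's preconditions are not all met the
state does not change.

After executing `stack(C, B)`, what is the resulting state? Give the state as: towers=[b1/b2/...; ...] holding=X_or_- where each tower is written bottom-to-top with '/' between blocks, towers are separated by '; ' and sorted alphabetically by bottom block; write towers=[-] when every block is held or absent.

towers=[D; E/A; F/G/B/C] holding=-

before: towers=[D; E/A; F/G/B] holding=C
pre[stack(C, B)]: holding(C) ok, clear(B) ok, C≠B ok
all met → apply stack(C, B)
after:  towers=[D; E/A; F/G/B/C] holding=-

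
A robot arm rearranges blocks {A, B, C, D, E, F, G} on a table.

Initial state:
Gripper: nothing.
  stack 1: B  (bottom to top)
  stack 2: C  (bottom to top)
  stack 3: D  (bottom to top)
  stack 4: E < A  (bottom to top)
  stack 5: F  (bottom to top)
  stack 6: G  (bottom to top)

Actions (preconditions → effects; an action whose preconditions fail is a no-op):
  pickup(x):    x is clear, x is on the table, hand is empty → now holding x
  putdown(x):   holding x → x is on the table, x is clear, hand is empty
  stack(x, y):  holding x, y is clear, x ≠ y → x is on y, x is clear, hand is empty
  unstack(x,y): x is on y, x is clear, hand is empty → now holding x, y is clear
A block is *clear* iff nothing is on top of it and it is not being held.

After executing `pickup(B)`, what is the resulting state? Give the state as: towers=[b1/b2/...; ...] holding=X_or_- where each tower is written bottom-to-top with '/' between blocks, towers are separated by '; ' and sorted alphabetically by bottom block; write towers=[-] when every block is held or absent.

before: towers=[B; C; D; E/A; F; G] holding=-
pre[pickup(B)]: clear(B) ok, ontable(B) ok, handempty ok
all met → apply pickup(B)
after:  towers=[C; D; E/A; F; G] holding=B

towers=[C; D; E/A; F; G] holding=B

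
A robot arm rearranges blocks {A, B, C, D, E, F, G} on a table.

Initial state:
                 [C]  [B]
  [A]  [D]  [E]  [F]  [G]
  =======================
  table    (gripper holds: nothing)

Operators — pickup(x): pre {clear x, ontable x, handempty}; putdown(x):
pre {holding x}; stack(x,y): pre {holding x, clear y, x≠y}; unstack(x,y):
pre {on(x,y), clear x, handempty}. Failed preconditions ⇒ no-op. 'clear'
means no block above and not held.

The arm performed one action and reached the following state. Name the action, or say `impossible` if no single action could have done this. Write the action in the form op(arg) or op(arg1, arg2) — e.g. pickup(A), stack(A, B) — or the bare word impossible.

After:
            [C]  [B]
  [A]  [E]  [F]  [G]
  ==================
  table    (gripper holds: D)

target: towers=[A; E; F/C; G/B] holding=D
     unstack(B, G) → towers=[A; D; E; F/C; G] holding=B
         pickup(D) → towers=[A; E; F/C; G/B] holding=D  ← match
         pickup(A) → towers=[D; E; F/C; G/B] holding=A
         pickup(E) → towers=[A; D; F/C; G/B] holding=E
     unstack(C, F) → towers=[A; D; E; F; G/B] holding=C

pickup(D)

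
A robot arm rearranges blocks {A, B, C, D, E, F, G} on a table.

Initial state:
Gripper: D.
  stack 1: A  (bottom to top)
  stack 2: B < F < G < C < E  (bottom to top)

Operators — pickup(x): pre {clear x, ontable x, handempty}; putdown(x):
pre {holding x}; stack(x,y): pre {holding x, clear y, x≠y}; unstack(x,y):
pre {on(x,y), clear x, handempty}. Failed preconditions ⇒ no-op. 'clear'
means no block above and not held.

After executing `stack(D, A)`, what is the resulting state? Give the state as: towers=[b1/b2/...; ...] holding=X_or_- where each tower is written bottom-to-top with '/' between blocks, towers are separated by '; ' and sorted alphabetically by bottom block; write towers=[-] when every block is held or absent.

towers=[A/D; B/F/G/C/E] holding=-

before: towers=[A; B/F/G/C/E] holding=D
pre[stack(D, A)]: holding(D) ok, clear(A) ok, D≠A ok
all met → apply stack(D, A)
after:  towers=[A/D; B/F/G/C/E] holding=-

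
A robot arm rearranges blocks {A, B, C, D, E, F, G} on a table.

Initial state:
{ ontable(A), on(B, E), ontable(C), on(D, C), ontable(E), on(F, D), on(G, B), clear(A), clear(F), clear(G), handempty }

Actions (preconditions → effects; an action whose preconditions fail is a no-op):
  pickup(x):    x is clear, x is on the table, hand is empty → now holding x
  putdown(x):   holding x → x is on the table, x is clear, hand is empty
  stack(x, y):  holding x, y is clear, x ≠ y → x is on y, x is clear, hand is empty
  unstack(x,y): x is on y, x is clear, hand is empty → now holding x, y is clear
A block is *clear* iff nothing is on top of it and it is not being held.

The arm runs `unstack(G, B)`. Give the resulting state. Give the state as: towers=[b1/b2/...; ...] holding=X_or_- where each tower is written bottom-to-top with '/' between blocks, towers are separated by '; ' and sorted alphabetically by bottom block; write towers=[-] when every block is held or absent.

before: towers=[A; C/D/F; E/B/G] holding=-
pre[unstack(G, B)]: on(G,B) ok, clear(G) ok, handempty ok
all met → apply unstack(G, B)
after:  towers=[A; C/D/F; E/B] holding=G

towers=[A; C/D/F; E/B] holding=G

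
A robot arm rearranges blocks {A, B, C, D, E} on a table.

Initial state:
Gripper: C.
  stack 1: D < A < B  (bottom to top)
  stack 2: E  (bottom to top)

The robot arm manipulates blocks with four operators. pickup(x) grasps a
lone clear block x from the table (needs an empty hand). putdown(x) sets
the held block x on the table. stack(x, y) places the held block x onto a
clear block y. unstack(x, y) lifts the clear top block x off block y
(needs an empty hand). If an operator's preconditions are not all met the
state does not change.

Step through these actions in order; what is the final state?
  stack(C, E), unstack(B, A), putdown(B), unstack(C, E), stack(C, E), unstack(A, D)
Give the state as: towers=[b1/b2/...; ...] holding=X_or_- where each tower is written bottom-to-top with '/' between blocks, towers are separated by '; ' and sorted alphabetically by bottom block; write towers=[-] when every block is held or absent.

towers=[B; D; E/C] holding=A

step 1 (stack(C, E)): towers=[D/A/B; E/C] holding=-
step 2 (unstack(B, A)): towers=[D/A; E/C] holding=B
step 3 (putdown(B)): towers=[B; D/A; E/C] holding=-
step 4 (unstack(C, E)): towers=[B; D/A; E] holding=C
step 5 (stack(C, E)): towers=[B; D/A; E/C] holding=-
step 6 (unstack(A, D)): towers=[B; D; E/C] holding=A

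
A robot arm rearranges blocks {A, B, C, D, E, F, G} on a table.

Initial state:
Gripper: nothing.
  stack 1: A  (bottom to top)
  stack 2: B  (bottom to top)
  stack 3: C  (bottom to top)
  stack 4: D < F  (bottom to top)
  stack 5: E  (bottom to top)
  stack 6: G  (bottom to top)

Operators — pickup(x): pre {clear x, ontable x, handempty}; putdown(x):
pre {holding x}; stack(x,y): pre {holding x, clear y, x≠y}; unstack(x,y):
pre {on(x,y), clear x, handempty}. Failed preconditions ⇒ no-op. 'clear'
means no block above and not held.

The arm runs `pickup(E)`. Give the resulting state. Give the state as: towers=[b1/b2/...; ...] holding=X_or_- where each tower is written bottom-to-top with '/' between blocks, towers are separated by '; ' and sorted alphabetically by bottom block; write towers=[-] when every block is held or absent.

before: towers=[A; B; C; D/F; E; G] holding=-
pre[pickup(E)]: clear(E) yes, ontable(E) yes, handempty yes
all met → apply pickup(E)
after:  towers=[A; B; C; D/F; G] holding=E

towers=[A; B; C; D/F; G] holding=E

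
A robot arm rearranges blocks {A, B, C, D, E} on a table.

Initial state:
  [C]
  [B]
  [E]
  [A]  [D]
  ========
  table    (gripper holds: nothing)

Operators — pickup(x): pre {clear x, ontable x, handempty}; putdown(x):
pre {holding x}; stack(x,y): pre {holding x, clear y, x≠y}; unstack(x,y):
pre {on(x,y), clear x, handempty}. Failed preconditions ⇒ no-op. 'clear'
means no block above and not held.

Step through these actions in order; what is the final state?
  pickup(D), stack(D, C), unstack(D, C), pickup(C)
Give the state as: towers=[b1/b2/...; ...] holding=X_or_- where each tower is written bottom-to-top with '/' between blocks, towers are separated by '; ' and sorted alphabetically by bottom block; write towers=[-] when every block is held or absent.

step 1 (pickup(D)): towers=[A/E/B/C] holding=D
step 2 (stack(D, C)): towers=[A/E/B/C/D] holding=-
step 3 (unstack(D, C)): towers=[A/E/B/C] holding=D
step 4 (pickup(C)) [no-op]: towers=[A/E/B/C] holding=D

towers=[A/E/B/C] holding=D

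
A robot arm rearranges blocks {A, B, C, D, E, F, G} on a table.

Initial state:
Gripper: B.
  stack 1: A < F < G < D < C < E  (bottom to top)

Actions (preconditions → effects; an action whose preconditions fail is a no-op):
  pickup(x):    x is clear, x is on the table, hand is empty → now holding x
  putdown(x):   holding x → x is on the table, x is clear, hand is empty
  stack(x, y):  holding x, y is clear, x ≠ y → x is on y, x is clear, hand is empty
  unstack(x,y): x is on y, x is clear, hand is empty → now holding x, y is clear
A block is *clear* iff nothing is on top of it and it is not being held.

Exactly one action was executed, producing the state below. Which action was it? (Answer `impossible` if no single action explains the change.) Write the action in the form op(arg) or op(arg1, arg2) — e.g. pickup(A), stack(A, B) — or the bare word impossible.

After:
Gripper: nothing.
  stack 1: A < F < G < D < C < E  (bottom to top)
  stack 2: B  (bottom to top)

target: towers=[A/F/G/D/C/E; B] holding=-
        putdown(B) → towers=[A/F/G/D/C/E; B] holding=-  ← match
       stack(B, E) → towers=[A/F/G/D/C/E/B] holding=-

putdown(B)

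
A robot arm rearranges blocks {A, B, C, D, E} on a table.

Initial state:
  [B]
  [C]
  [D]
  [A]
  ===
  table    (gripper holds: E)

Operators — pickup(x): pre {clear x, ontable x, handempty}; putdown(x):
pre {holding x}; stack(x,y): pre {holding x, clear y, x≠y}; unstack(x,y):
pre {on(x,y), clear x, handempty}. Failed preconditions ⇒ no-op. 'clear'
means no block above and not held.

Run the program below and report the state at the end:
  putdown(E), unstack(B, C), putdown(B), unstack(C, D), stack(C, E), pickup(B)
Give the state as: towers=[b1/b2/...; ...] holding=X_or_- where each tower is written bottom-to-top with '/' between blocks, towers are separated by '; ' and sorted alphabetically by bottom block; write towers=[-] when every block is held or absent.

towers=[A/D; E/C] holding=B

step 1 (putdown(E)): towers=[A/D/C/B; E] holding=-
step 2 (unstack(B, C)): towers=[A/D/C; E] holding=B
step 3 (putdown(B)): towers=[A/D/C; B; E] holding=-
step 4 (unstack(C, D)): towers=[A/D; B; E] holding=C
step 5 (stack(C, E)): towers=[A/D; B; E/C] holding=-
step 6 (pickup(B)): towers=[A/D; E/C] holding=B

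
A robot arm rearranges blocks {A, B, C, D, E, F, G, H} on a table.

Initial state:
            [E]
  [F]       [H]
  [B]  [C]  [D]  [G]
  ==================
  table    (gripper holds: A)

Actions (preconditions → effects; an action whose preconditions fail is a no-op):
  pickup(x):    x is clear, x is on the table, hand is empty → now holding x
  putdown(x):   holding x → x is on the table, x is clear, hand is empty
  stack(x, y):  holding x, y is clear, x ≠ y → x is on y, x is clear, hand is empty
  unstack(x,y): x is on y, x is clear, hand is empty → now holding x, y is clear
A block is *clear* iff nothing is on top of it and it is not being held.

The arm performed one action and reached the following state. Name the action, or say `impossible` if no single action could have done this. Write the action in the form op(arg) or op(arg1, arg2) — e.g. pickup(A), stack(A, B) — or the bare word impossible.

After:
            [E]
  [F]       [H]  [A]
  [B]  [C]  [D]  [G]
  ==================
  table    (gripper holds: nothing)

target: towers=[B/F; C; D/H/E; G/A] holding=-
        putdown(A) → towers=[A; B/F; C; D/H/E; G] holding=-
       stack(A, G) → towers=[B/F; C; D/H/E; G/A] holding=-  ← match
       stack(A, E) → towers=[B/F; C; D/H/E/A; G] holding=-
       stack(A, F) → towers=[B/F/A; C; D/H/E; G] holding=-
       stack(A, C) → towers=[B/F; C/A; D/H/E; G] holding=-

stack(A, G)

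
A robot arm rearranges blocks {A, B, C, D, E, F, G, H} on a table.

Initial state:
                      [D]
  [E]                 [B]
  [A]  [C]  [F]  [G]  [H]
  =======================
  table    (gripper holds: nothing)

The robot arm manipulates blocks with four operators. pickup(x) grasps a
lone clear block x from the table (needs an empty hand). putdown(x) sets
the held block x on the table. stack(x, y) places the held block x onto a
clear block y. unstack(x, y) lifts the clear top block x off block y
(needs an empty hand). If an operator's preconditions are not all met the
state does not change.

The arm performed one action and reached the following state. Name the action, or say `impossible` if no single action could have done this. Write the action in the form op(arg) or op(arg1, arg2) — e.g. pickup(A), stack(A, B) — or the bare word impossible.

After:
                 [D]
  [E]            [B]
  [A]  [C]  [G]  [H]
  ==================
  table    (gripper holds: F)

pickup(F)

target: towers=[A/E; C; G; H/B/D] holding=F
         pickup(G) → towers=[A/E; C; F; H/B/D] holding=G
     unstack(E, A) → towers=[A; C; F; G; H/B/D] holding=E
         pickup(F) → towers=[A/E; C; G; H/B/D] holding=F  ← match
     unstack(D, B) → towers=[A/E; C; F; G; H/B] holding=D
         pickup(C) → towers=[A/E; F; G; H/B/D] holding=C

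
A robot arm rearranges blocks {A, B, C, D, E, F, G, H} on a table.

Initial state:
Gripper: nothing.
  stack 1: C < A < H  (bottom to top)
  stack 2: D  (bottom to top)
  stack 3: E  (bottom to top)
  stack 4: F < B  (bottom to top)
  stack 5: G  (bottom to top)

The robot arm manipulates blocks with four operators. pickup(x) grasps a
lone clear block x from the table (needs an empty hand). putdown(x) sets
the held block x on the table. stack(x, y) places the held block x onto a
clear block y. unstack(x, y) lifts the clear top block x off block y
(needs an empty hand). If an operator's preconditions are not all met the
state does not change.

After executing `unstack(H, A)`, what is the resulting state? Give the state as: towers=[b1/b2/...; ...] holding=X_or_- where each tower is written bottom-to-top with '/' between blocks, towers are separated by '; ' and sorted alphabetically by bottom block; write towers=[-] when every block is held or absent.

before: towers=[C/A/H; D; E; F/B; G] holding=-
pre[unstack(H, A)]: on(H,A) ✓, clear(H) ✓, handempty ✓
all met → apply unstack(H, A)
after:  towers=[C/A; D; E; F/B; G] holding=H

towers=[C/A; D; E; F/B; G] holding=H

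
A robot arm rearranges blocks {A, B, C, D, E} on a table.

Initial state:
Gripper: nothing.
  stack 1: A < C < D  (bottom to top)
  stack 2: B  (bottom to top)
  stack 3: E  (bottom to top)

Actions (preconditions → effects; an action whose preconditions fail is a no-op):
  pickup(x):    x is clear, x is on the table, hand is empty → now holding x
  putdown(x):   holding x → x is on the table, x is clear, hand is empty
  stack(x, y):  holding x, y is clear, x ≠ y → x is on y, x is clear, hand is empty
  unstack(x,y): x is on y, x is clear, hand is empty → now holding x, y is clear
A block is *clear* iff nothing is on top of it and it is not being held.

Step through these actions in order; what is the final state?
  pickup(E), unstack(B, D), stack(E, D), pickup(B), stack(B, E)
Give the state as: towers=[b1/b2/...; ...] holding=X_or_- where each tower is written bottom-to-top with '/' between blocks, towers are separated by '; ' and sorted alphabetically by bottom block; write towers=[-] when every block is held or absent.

towers=[A/C/D/E/B] holding=-

step 1 (pickup(E)): towers=[A/C/D; B] holding=E
step 2 (unstack(B, D)) [no-op]: towers=[A/C/D; B] holding=E
step 3 (stack(E, D)): towers=[A/C/D/E; B] holding=-
step 4 (pickup(B)): towers=[A/C/D/E] holding=B
step 5 (stack(B, E)): towers=[A/C/D/E/B] holding=-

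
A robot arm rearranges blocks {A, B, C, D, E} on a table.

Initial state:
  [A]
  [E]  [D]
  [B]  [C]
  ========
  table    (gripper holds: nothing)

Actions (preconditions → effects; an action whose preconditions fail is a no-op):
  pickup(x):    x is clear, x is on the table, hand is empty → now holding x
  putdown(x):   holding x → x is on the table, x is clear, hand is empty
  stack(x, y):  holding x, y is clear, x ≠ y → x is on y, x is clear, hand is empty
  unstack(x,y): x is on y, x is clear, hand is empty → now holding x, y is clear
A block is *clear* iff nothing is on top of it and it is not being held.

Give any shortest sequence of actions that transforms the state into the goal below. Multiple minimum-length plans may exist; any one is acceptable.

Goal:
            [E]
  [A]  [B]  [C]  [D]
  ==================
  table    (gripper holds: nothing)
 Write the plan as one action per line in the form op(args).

step 1 (unstack(D, C)): towers=[B/E/A; C] holding=D
step 2 (putdown(D)): towers=[B/E/A; C; D] holding=-
step 3 (unstack(A, E)): towers=[B/E; C; D] holding=A
step 4 (putdown(A)): towers=[A; B/E; C; D] holding=-
step 5 (unstack(E, B)): towers=[A; B; C; D] holding=E
step 6 (stack(E, C)): towers=[A; B; C/E; D] holding=-
goal check: towers=[A; B; C/E; D] holding=- — reached (length 6, optimal by BFS)

unstack(D, C)
putdown(D)
unstack(A, E)
putdown(A)
unstack(E, B)
stack(E, C)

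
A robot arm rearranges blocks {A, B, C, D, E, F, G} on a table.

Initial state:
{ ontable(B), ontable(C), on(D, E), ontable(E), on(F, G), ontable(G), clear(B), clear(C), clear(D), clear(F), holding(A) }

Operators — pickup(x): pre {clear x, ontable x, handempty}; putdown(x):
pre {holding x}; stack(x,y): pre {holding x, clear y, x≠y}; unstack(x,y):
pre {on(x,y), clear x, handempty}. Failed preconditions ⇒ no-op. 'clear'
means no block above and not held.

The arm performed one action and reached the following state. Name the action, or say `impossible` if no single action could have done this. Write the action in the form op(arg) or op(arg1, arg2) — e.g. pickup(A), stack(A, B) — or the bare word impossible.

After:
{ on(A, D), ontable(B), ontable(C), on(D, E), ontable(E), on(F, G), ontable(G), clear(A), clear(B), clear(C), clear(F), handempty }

stack(A, D)

target: towers=[B; C; E/D/A; G/F] holding=-
        putdown(A) → towers=[A; B; C; E/D; G/F] holding=-
       stack(A, B) → towers=[B/A; C; E/D; G/F] holding=-
       stack(A, F) → towers=[B; C; E/D; G/F/A] holding=-
       stack(A, D) → towers=[B; C; E/D/A; G/F] holding=-  ← match
       stack(A, C) → towers=[B; C/A; E/D; G/F] holding=-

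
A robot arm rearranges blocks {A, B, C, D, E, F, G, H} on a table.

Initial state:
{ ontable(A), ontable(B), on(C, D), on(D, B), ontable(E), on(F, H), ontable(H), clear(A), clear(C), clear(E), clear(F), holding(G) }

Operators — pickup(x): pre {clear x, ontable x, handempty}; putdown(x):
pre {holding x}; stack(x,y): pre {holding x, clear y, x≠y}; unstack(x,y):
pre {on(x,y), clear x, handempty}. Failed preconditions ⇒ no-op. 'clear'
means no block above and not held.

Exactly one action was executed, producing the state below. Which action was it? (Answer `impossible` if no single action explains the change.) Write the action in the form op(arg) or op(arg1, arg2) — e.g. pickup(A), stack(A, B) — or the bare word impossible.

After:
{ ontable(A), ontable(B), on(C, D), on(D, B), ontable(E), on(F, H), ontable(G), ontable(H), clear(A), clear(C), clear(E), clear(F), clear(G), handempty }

putdown(G)

target: towers=[A; B/D/C; E; G; H/F] holding=-
        putdown(G) → towers=[A; B/D/C; E; G; H/F] holding=-  ← match
       stack(G, A) → towers=[A/G; B/D/C; E; H/F] holding=-
       stack(G, E) → towers=[A; B/D/C; E/G; H/F] holding=-
       stack(G, F) → towers=[A; B/D/C; E; H/F/G] holding=-
       stack(G, C) → towers=[A; B/D/C/G; E; H/F] holding=-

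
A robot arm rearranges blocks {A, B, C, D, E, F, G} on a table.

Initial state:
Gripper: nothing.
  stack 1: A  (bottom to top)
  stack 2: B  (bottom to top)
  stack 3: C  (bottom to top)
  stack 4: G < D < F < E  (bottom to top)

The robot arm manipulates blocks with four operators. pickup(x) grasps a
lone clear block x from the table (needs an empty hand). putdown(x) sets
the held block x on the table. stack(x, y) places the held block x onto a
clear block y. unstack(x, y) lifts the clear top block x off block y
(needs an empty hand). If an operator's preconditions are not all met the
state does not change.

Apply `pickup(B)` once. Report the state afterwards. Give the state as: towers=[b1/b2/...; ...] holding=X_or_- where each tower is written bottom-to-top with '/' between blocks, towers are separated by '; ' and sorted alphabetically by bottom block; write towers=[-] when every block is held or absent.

before: towers=[A; B; C; G/D/F/E] holding=-
pre[pickup(B)]: clear(B) ✓, ontable(B) ✓, handempty ✓
all met → apply pickup(B)
after:  towers=[A; C; G/D/F/E] holding=B

towers=[A; C; G/D/F/E] holding=B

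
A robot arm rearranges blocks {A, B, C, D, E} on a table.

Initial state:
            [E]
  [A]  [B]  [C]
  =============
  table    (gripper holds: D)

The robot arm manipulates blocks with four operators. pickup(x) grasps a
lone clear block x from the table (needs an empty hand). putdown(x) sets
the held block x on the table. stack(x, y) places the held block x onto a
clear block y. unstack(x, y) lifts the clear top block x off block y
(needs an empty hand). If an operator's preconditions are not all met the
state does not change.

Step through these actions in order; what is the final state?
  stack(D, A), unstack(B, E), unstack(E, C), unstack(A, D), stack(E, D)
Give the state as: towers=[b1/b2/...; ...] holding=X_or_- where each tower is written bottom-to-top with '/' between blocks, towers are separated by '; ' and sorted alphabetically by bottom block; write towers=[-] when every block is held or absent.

step 1 (stack(D, A)): towers=[A/D; B; C/E] holding=-
step 2 (unstack(B, E)) [no-op]: towers=[A/D; B; C/E] holding=-
step 3 (unstack(E, C)): towers=[A/D; B; C] holding=E
step 4 (unstack(A, D)) [no-op]: towers=[A/D; B; C] holding=E
step 5 (stack(E, D)): towers=[A/D/E; B; C] holding=-

towers=[A/D/E; B; C] holding=-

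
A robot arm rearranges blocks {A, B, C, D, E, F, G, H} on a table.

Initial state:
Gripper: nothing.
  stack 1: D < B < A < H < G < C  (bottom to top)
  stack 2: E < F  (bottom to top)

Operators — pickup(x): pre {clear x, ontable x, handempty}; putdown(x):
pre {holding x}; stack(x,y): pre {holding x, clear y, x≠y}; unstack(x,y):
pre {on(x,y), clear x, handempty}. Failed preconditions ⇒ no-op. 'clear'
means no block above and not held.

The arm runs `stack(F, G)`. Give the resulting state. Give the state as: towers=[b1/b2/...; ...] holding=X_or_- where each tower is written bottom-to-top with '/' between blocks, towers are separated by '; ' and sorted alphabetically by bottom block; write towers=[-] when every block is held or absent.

towers=[D/B/A/H/G/C; E/F] holding=-

before: towers=[D/B/A/H/G/C; E/F] holding=-
pre[stack(F, G)]: holding(F) ✗, clear(G) ✗, F≠G ✓
holding(F), clear(G) unmet → stack(F, G) is a no-op
after:  towers=[D/B/A/H/G/C; E/F] holding=-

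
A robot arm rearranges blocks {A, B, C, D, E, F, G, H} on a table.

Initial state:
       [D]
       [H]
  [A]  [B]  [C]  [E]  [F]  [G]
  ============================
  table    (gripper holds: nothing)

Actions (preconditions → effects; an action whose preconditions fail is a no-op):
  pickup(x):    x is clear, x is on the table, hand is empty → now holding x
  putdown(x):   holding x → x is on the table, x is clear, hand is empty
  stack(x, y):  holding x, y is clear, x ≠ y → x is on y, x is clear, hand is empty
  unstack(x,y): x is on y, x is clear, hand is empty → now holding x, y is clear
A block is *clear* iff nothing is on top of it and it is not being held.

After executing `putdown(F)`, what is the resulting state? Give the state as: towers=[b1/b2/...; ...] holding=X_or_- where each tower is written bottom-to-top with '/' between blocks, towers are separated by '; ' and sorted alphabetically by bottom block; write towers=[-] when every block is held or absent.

before: towers=[A; B/H/D; C; E; F; G] holding=-
pre[putdown(F)]: holding(F) no
holding(F) unmet → putdown(F) is a no-op
after:  towers=[A; B/H/D; C; E; F; G] holding=-

towers=[A; B/H/D; C; E; F; G] holding=-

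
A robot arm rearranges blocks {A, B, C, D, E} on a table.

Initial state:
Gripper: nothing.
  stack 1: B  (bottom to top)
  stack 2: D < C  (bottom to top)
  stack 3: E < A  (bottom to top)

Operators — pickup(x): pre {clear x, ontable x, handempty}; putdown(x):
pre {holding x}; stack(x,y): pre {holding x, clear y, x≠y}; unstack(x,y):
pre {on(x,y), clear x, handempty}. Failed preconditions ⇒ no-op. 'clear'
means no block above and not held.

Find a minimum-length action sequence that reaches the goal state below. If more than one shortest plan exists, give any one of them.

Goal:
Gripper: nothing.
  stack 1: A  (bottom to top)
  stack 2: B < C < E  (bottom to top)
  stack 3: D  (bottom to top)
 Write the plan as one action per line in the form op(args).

step 1 (unstack(A, E)): towers=[B; D/C; E] holding=A
step 2 (putdown(A)): towers=[A; B; D/C; E] holding=-
step 3 (unstack(C, D)): towers=[A; B; D; E] holding=C
step 4 (stack(C, B)): towers=[A; B/C; D; E] holding=-
step 5 (pickup(E)): towers=[A; B/C; D] holding=E
step 6 (stack(E, C)): towers=[A; B/C/E; D] holding=-
goal check: towers=[A; B/C/E; D] holding=- — reached (length 6, optimal by BFS)

unstack(A, E)
putdown(A)
unstack(C, D)
stack(C, B)
pickup(E)
stack(E, C)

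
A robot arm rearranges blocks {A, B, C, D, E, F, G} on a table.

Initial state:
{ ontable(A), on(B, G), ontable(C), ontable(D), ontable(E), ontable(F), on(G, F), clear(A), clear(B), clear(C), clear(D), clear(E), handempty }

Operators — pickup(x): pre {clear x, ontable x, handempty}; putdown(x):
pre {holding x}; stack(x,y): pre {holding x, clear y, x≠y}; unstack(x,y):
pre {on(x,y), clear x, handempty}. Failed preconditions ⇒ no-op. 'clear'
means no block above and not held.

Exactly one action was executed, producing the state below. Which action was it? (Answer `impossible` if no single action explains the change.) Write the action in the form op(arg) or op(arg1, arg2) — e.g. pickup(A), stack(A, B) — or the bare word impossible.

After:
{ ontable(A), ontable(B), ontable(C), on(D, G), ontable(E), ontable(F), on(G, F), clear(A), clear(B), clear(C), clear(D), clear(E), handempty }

impossible

target: towers=[A; B; C; E; F/G/D] holding=-
     unstack(B, G) → towers=[A; C; D; E; F/G] holding=B
         pickup(D) → towers=[A; C; E; F/G/B] holding=D
         pickup(A) → towers=[C; D; E; F/G/B] holding=A
         pickup(E) → towers=[A; C; D; F/G/B] holding=E
         pickup(C) → towers=[A; D; E; F/G/B] holding=C
none of the 5 applicable actions match → impossible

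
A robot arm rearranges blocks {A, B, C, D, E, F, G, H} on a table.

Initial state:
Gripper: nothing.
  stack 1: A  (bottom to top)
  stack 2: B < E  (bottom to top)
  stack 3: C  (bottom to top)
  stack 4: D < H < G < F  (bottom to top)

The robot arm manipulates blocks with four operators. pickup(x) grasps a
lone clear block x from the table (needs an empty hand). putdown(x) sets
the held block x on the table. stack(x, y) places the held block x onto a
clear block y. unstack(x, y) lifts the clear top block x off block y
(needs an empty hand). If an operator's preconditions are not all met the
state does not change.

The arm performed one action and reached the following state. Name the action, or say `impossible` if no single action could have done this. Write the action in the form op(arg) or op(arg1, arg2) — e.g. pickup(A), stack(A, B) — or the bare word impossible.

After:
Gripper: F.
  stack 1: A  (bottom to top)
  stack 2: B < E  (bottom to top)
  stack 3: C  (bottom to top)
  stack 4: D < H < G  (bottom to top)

unstack(F, G)

target: towers=[A; B/E; C; D/H/G] holding=F
         pickup(A) → towers=[B/E; C; D/H/G/F] holding=A
     unstack(E, B) → towers=[A; B; C; D/H/G/F] holding=E
     unstack(F, G) → towers=[A; B/E; C; D/H/G] holding=F  ← match
         pickup(C) → towers=[A; B/E; D/H/G/F] holding=C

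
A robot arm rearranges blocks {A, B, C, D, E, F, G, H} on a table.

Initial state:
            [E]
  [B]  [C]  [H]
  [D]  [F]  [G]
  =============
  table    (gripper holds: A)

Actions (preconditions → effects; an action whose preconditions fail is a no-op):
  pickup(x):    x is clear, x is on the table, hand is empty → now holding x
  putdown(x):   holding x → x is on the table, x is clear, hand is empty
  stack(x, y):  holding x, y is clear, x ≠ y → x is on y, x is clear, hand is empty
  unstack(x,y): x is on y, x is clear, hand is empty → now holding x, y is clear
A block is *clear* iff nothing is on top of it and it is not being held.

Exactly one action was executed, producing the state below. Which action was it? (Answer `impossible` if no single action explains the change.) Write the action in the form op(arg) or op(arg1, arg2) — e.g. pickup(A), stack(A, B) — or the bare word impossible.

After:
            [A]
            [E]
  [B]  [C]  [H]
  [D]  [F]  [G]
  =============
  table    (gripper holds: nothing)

target: towers=[D/B; F/C; G/H/E/A] holding=-
        putdown(A) → towers=[A; D/B; F/C; G/H/E] holding=-
       stack(A, E) → towers=[D/B; F/C; G/H/E/A] holding=-  ← match
       stack(A, B) → towers=[D/B/A; F/C; G/H/E] holding=-
       stack(A, C) → towers=[D/B; F/C/A; G/H/E] holding=-

stack(A, E)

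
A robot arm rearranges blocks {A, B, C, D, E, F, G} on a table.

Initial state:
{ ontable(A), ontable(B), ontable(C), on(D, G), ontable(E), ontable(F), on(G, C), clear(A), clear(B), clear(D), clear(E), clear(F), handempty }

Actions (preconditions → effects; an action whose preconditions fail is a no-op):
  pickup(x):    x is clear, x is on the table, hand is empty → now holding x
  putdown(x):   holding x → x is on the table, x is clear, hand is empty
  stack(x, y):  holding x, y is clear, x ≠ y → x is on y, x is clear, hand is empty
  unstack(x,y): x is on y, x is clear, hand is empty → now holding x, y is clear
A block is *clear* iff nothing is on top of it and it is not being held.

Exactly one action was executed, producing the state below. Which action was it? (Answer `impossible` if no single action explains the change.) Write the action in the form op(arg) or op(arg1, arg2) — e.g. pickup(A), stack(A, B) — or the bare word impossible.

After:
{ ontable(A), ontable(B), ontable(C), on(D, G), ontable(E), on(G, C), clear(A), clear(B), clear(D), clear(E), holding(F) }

pickup(F)

target: towers=[A; B; C/G/D; E] holding=F
         pickup(B) → towers=[A; C/G/D; E; F] holding=B
         pickup(F) → towers=[A; B; C/G/D; E] holding=F  ← match
     unstack(D, G) → towers=[A; B; C/G; E; F] holding=D
         pickup(A) → towers=[B; C/G/D; E; F] holding=A
         pickup(E) → towers=[A; B; C/G/D; F] holding=E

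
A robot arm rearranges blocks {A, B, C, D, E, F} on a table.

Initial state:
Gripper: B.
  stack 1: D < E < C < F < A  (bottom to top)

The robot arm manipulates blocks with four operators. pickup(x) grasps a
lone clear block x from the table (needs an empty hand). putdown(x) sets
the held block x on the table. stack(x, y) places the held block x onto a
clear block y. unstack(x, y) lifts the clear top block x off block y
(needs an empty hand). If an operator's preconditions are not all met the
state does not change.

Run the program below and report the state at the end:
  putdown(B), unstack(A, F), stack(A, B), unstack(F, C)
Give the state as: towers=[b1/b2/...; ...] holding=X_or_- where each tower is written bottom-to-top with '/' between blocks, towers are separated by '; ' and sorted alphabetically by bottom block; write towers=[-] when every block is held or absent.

towers=[B/A; D/E/C] holding=F

step 1 (putdown(B)): towers=[B; D/E/C/F/A] holding=-
step 2 (unstack(A, F)): towers=[B; D/E/C/F] holding=A
step 3 (stack(A, B)): towers=[B/A; D/E/C/F] holding=-
step 4 (unstack(F, C)): towers=[B/A; D/E/C] holding=F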